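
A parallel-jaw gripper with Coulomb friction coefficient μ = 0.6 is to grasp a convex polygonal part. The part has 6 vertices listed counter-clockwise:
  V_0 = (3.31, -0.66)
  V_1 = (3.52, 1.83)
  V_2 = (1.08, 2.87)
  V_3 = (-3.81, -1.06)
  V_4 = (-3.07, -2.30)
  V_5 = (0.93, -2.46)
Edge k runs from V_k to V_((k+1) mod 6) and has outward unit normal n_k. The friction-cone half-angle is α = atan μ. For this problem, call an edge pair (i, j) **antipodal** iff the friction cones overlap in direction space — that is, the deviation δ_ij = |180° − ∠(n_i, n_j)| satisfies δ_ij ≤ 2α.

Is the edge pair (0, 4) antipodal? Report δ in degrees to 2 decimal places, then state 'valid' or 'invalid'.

α = atan 0.6 = 30.96°;  2α = 61.93°
edge 0: e_0 = (+0.21, +2.49);  n_0 = (+0.9965, -0.0840)
edge 4: e_4 = (+4.00, -0.16);  n_4 = (-0.0400, -0.9992)
∠(n_0, n_4) = 87.47°
δ = |180° − 87.47°| = 92.53°
92.53° > 2α = 61.93°  →  invalid

δ = 92.53°, invalid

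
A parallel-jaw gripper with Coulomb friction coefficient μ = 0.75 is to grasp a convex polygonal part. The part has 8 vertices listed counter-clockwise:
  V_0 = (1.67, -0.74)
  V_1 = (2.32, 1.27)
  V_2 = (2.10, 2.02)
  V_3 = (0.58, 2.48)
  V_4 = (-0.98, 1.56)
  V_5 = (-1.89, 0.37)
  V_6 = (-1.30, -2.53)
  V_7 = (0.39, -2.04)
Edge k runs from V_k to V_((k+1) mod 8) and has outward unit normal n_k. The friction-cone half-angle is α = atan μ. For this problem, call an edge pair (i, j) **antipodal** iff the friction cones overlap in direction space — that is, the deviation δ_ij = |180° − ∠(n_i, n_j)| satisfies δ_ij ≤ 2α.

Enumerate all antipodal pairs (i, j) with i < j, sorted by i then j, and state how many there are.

α = atan 0.75 = 36.87°;  2α = 73.74°
n_0 = (+0.9515, -0.3077)
n_1 = (+0.9596, +0.2815)
n_2 = (+0.2897, +0.9571)
n_3 = (-0.5080, +0.8614)
n_4 = (-0.7944, +0.6075)
n_5 = (-0.9799, -0.1994)
n_6 = (+0.2785, -0.9604)
n_7 = (+0.7126, -0.7016)
  (0,1): δ = 145.73°  ·
  (0,2): δ = 88.92°  ·
  (0,3): δ = 41.55°  ✓
  (0,4): δ = 19.49°  ✓
  (0,5): δ = 29.42°  ✓
  (0,6): δ = 124.09°  ·
  (0,7): δ = 153.36°  ·
  (1,2): δ = 123.19°  ·
  (1,3): δ = 75.82°  ·
  (1,4): δ = 53.75°  ✓
  (1,5): δ = 4.85°  ✓
  (1,6): δ = 89.82°  ·
  (1,7): δ = 119.10°  ·
  (2,3): δ = 132.63°  ·
  (2,4): δ = 110.57°  ·
  (2,5): δ = 61.66°  ✓
  (2,6): δ = 33.01°  ✓
  (2,7): δ = 62.28°  ✓
  (3,4): δ = 157.94°  ·
  (3,5): δ = 109.03°  ·
  (3,6): δ = 14.36°  ✓
  (3,7): δ = 14.91°  ✓
  (4,5): δ = 131.09°  ·
  (4,6): δ = 36.43°  ✓
  (4,7): δ = 7.15°  ✓
  (5,6): δ = 85.33°  ·
  (5,7): δ = 56.06°  ✓
  (6,7): δ = 150.72°  ·
antipodal pairs: 13

count = 13; pairs: (0,3), (0,4), (0,5), (1,4), (1,5), (2,5), (2,6), (2,7), (3,6), (3,7), (4,6), (4,7), (5,7)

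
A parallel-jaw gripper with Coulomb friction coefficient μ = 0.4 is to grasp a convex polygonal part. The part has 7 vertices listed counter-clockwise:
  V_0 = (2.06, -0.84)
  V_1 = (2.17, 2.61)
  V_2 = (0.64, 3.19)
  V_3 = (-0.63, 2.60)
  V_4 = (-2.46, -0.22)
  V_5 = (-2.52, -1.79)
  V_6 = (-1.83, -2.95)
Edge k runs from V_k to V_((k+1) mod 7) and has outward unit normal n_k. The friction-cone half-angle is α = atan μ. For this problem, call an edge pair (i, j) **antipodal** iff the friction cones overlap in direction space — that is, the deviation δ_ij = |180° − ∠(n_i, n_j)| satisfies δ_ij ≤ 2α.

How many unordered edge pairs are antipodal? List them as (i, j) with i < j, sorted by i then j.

count = 6; pairs: (0,3), (0,4), (0,5), (1,5), (2,6), (3,6)

α = atan 0.4 = 21.80°;  2α = 43.60°
n_0 = (+0.9995, -0.0319)
n_1 = (+0.3545, +0.9351)
n_2 = (-0.4213, +0.9069)
n_3 = (-0.8389, +0.5444)
n_4 = (-0.9993, +0.0382)
n_5 = (-0.8594, -0.5112)
n_6 = (+0.4768, -0.8790)
  (0,1): δ = 108.93°  ·
  (0,2): δ = 63.26°  ·
  (0,3): δ = 31.15°  ✓
  (0,4): δ = 0.36°  ✓
  (0,5): δ = 32.57°  ✓
  (0,6): δ = 120.30°  ·
  (1,2): δ = 134.32°  ·
  (1,3): δ = 102.22°  ·
  (1,4): δ = 71.43°  ·
  (1,5): δ = 38.49°  ✓
  (1,6): δ = 49.24°  ·
  (2,3): δ = 147.90°  ·
  (2,4): δ = 117.11°  ·
  (2,5): δ = 84.17°  ·
  (2,6): δ = 3.56°  ✓
  (3,4): δ = 149.21°  ·
  (3,5): δ = 116.27°  ·
  (3,6): δ = 28.54°  ✓
  (4,5): δ = 147.07°  ·
  (4,6): δ = 59.34°  ·
  (5,6): δ = 92.27°  ·
antipodal pairs: 6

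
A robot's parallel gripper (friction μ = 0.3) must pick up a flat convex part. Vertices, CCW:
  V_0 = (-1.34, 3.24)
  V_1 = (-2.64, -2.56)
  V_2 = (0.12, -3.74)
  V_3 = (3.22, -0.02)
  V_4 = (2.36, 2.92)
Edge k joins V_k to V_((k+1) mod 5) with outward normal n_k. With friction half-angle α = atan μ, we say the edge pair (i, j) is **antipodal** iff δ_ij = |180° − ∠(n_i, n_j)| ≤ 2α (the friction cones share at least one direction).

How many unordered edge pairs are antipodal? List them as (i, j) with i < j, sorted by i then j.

α = atan 0.3 = 16.70°;  2α = 33.40°
n_0 = (-0.9758, +0.2187)
n_1 = (-0.3931, -0.9195)
n_2 = (+0.7682, -0.6402)
n_3 = (+0.9598, +0.2808)
n_4 = (+0.0862, +0.9963)
  (0,1): δ = 100.52°  ·
  (0,2): δ = 27.17°  ✓
  (0,3): δ = 28.94°  ✓
  (0,4): δ = 97.69°  ·
  (1,2): δ = 106.66°  ·
  (1,3): δ = 50.55°  ·
  (1,4): δ = 18.21°  ✓
  (2,3): δ = 123.89°  ·
  (2,4): δ = 55.14°  ·
  (3,4): δ = 111.25°  ·
antipodal pairs: 3

count = 3; pairs: (0,2), (0,3), (1,4)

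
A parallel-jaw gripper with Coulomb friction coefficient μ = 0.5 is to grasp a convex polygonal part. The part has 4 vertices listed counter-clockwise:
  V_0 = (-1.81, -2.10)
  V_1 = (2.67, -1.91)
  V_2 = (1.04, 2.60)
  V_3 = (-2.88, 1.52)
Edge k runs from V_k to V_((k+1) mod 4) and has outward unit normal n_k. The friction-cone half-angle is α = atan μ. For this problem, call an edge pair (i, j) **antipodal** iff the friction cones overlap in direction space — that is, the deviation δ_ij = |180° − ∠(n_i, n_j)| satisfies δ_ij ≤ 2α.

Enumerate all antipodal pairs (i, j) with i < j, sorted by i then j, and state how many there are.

count = 2; pairs: (0,2), (1,3)

α = atan 0.5 = 26.57°;  2α = 53.13°
n_0 = (+0.0424, -0.9991)
n_1 = (+0.9405, +0.3399)
n_2 = (-0.2656, +0.9641)
n_3 = (-0.9590, -0.2835)
  (0,1): δ = 72.56°  ·
  (0,2): δ = 12.97°  ✓
  (0,3): δ = 104.04°  ·
  (1,2): δ = 94.47°  ·
  (1,3): δ = 3.40°  ✓
  (2,3): δ = 88.94°  ·
antipodal pairs: 2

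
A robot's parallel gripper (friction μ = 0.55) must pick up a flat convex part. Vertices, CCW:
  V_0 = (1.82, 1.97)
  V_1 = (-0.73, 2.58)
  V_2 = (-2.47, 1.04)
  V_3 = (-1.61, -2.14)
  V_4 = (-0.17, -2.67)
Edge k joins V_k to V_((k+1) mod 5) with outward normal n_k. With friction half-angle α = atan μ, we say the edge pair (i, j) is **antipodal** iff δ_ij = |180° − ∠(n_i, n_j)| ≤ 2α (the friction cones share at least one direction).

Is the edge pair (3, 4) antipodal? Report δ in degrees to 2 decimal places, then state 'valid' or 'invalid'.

δ = 93.01°, invalid

α = atan 0.55 = 28.81°;  2α = 57.62°
edge 3: e_3 = (+1.44, -0.53);  n_3 = (-0.3454, -0.9385)
edge 4: e_4 = (+1.99, +4.64);  n_4 = (+0.9190, -0.3942)
∠(n_3, n_4) = 86.99°
δ = |180° − 86.99°| = 93.01°
93.01° > 2α = 57.62°  →  invalid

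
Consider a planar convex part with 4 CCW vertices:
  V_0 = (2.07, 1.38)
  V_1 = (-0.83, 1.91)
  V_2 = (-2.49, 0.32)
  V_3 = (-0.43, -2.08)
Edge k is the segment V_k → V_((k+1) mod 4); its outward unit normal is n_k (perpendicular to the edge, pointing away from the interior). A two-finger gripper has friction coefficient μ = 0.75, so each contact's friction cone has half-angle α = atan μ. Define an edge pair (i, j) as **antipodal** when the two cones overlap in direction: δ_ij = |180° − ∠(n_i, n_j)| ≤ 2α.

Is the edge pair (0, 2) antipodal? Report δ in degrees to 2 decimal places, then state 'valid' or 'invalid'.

α = atan 0.75 = 36.87°;  2α = 73.74°
edge 0: e_0 = (-2.90, +0.53);  n_0 = (+0.1798, +0.9837)
edge 2: e_2 = (+2.06, -2.40);  n_2 = (-0.7588, -0.6513)
∠(n_0, n_2) = 141.00°
δ = |180° − 141.00°| = 39.00°
39.00° ≤ 2α = 73.74°  →  valid

δ = 39.00°, valid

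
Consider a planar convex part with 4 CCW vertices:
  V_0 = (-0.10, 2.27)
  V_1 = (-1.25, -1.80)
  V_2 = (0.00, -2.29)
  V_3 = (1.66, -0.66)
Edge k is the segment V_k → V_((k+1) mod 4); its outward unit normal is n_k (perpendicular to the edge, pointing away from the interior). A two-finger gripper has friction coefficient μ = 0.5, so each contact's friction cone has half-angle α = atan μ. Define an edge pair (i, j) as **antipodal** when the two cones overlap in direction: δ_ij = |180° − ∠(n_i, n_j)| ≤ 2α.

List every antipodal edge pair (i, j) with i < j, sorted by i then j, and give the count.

count = 3; pairs: (0,2), (0,3), (1,3)

α = atan 0.5 = 26.57°;  2α = 53.13°
n_0 = (-0.9623, +0.2719)
n_1 = (-0.3650, -0.9310)
n_2 = (+0.7006, -0.7135)
n_3 = (+0.8572, +0.5149)
  (0,1): δ = 95.63°  ·
  (0,2): δ = 29.74°  ✓
  (0,3): δ = 46.77°  ✓
  (1,2): δ = 114.12°  ·
  (1,3): δ = 37.60°  ✓
  (2,3): δ = 103.49°  ·
antipodal pairs: 3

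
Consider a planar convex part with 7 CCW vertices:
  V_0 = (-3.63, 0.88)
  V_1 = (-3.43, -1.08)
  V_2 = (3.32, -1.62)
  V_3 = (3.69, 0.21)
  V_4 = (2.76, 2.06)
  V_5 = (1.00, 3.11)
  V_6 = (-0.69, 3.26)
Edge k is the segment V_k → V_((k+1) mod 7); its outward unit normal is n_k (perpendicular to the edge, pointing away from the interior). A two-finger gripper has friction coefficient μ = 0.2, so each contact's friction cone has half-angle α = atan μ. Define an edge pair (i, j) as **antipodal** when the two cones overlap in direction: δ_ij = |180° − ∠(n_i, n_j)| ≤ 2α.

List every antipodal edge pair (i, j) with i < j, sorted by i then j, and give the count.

count = 3; pairs: (0,2), (0,3), (1,5)

α = atan 0.2 = 11.31°;  2α = 22.62°
n_0 = (-0.9948, -0.1015)
n_1 = (-0.0797, -0.9968)
n_2 = (+0.9802, -0.1982)
n_3 = (+0.8935, +0.4491)
n_4 = (+0.5123, +0.8588)
n_5 = (+0.0884, +0.9961)
n_6 = (-0.6292, +0.7772)
  (0,1): δ = 100.40°  ·
  (0,2): δ = 17.26°  ✓
  (0,3): δ = 20.86°  ✓
  (0,4): δ = 53.35°  ·
  (0,5): δ = 79.10°  ·
  (0,6): δ = 123.16°  ·
  (1,2): δ = 96.86°  ·
  (1,3): δ = 58.74°  ·
  (1,4): δ = 26.25°  ·
  (1,5): δ = 0.50°  ✓
  (1,6): δ = 43.56°  ·
  (2,3): δ = 141.88°  ·
  (2,4): δ = 109.39°  ·
  (2,5): δ = 83.64°  ·
  (2,6): δ = 39.58°  ·
  (3,4): δ = 147.51°  ·
  (3,5): δ = 121.76°  ·
  (3,6): δ = 77.70°  ·
  (4,5): δ = 154.25°  ·
  (4,6): δ = 110.19°  ·
  (5,6): δ = 135.94°  ·
antipodal pairs: 3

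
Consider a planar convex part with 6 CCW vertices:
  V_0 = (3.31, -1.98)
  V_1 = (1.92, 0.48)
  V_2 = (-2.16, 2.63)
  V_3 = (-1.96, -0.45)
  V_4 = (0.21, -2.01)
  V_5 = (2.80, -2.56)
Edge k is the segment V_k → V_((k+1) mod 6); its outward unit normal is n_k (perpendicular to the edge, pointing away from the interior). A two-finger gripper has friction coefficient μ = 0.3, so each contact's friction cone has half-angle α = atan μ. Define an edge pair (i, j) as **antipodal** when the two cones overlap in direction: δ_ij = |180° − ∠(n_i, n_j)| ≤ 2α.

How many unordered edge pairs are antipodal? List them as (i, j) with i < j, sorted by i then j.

α = atan 0.3 = 16.70°;  2α = 33.40°
n_0 = (+0.8706, +0.4919)
n_1 = (+0.4662, +0.8847)
n_2 = (-0.9979, -0.0648)
n_3 = (-0.5837, -0.8120)
n_4 = (-0.2077, -0.9782)
n_5 = (+0.7510, -0.6603)
  (0,1): δ = 147.26°  ·
  (0,2): δ = 25.75°  ✓
  (0,3): δ = 24.82°  ✓
  (0,4): δ = 48.54°  ·
  (0,5): δ = 109.21°  ·
  (1,2): δ = 58.50°  ·
  (1,3): δ = 7.92°  ✓
  (1,4): δ = 15.80°  ✓
  (1,5): δ = 76.46°  ·
  (2,3): δ = 129.43°  ·
  (2,4): δ = 105.70°  ·
  (2,5): δ = 45.04°  ·
  (3,4): δ = 156.28°  ·
  (3,5): δ = 95.61°  ·
  (4,5): δ = 119.34°  ·
antipodal pairs: 4

count = 4; pairs: (0,2), (0,3), (1,3), (1,4)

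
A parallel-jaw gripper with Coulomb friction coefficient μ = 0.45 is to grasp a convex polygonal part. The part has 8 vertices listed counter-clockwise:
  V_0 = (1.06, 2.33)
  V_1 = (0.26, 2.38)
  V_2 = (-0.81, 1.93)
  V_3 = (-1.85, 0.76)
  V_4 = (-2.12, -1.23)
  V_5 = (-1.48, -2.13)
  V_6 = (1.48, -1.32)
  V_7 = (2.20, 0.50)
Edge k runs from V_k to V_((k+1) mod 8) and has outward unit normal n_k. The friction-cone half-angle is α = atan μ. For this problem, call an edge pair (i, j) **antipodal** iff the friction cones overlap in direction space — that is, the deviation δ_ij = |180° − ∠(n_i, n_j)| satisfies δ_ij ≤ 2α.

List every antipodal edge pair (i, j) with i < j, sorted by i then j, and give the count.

count = 8; pairs: (0,5), (1,5), (1,6), (2,5), (2,6), (3,6), (3,7), (4,7)

α = atan 0.45 = 24.23°;  2α = 48.46°
n_0 = (+0.0624, +0.9981)
n_1 = (-0.3877, +0.9218)
n_2 = (-0.7474, +0.6644)
n_3 = (-0.9909, +0.1344)
n_4 = (-0.8150, -0.5795)
n_5 = (+0.2639, -0.9645)
n_6 = (+0.9299, -0.3679)
n_7 = (+0.8488, +0.5287)
  (0,1): δ = 153.61°  ·
  (0,2): δ = 128.06°  ·
  (0,3): δ = 94.15°  ·
  (0,4): δ = 51.01°  ·
  (0,5): δ = 18.88°  ✓
  (0,6): δ = 71.99°  ·
  (0,7): δ = 125.50°  ·
  (1,2): δ = 154.44°  ·
  (1,3): δ = 120.54°  ·
  (1,4): δ = 77.39°  ·
  (1,5): δ = 7.51°  ✓
  (1,6): δ = 45.61°  ✓
  (1,7): δ = 99.11°  ·
  (2,3): δ = 146.09°  ·
  (2,4): δ = 102.95°  ·
  (2,5): δ = 33.06°  ✓
  (2,6): δ = 20.05°  ✓
  (2,7): δ = 73.55°  ·
  (3,4): δ = 136.86°  ·
  (3,5): δ = 66.97°  ·
  (3,6): δ = 13.86°  ✓
  (3,7): δ = 39.65°  ✓
  (4,5): δ = 110.11°  ·
  (4,6): δ = 57.00°  ·
  (4,7): δ = 3.50°  ✓
  (5,6): δ = 126.89°  ·
  (5,7): δ = 73.38°  ·
  (6,7): δ = 126.50°  ·
antipodal pairs: 8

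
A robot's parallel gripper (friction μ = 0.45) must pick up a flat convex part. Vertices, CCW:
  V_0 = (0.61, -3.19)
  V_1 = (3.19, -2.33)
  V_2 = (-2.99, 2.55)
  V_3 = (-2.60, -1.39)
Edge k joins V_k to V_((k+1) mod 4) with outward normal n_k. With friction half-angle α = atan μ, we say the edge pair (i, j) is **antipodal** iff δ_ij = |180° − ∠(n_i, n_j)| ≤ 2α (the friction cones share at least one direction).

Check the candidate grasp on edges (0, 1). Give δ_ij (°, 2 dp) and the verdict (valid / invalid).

α = atan 0.45 = 24.23°;  2α = 48.46°
edge 0: e_0 = (+2.58, +0.86);  n_0 = (+0.3162, -0.9487)
edge 1: e_1 = (-6.18, +4.88);  n_1 = (+0.6197, +0.7848)
∠(n_0, n_1) = 123.27°
δ = |180° − 123.27°| = 56.73°
56.73° > 2α = 48.46°  →  invalid

δ = 56.73°, invalid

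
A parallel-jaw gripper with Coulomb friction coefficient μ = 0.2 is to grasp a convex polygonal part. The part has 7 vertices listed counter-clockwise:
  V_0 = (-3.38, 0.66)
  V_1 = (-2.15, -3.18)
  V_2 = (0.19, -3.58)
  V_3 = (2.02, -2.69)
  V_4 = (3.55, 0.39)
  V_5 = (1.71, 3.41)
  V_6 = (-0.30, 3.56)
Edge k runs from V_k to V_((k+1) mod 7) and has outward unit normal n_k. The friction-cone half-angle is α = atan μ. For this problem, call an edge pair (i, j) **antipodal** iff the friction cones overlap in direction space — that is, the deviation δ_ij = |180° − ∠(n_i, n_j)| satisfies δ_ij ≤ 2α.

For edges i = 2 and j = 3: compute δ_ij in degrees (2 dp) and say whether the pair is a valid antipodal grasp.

δ = 142.35°, invalid

α = atan 0.2 = 11.31°;  2α = 22.62°
edge 2: e_2 = (+1.83, +0.89);  n_2 = (+0.4374, -0.8993)
edge 3: e_3 = (+1.53, +3.08);  n_3 = (+0.8956, -0.4449)
∠(n_2, n_3) = 37.65°
δ = |180° − 37.65°| = 142.35°
142.35° > 2α = 22.62°  →  invalid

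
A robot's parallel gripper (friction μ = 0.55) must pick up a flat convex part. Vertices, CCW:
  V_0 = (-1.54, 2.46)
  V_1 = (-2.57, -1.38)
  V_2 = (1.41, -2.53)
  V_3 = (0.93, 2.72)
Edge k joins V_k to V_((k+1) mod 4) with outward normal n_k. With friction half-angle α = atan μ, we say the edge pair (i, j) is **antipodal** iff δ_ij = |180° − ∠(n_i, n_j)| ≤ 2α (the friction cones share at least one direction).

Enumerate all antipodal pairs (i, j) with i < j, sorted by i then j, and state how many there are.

α = atan 0.55 = 28.81°;  2α = 57.62°
n_0 = (-0.9659, +0.2591)
n_1 = (-0.2776, -0.9607)
n_2 = (+0.9958, +0.0910)
n_3 = (-0.1047, +0.9945)
  (0,1): δ = 91.10°  ·
  (0,2): δ = 20.24°  ✓
  (0,3): δ = 111.02°  ·
  (1,2): δ = 68.66°  ·
  (1,3): δ = 22.13°  ✓
  (2,3): δ = 89.21°  ·
antipodal pairs: 2

count = 2; pairs: (0,2), (1,3)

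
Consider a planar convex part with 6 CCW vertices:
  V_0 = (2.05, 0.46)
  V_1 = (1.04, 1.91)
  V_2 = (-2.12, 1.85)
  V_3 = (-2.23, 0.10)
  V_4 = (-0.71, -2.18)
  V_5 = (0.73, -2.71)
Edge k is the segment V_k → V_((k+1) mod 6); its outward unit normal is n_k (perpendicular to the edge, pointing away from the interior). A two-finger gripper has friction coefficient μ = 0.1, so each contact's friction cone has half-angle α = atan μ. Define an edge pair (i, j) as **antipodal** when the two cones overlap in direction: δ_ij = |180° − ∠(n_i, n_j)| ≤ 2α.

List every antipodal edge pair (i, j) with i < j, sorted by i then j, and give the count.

α = atan 0.1 = 5.71°;  2α = 11.42°
n_0 = (+0.8206, +0.5716)
n_1 = (-0.0190, +0.9998)
n_2 = (-0.9980, +0.0627)
n_3 = (-0.8321, -0.5547)
n_4 = (-0.3454, -0.9385)
n_5 = (+0.9232, -0.3844)
  (0,1): δ = 123.77°  ·
  (0,2): δ = 38.46°  ·
  (0,3): δ = 1.17°  ✓
  (0,4): δ = 34.93°  ·
  (0,5): δ = 122.53°  ·
  (1,2): δ = 94.68°  ·
  (1,3): δ = 57.40°  ·
  (1,4): δ = 21.29°  ·
  (1,5): δ = 66.31°  ·
  (2,3): δ = 142.71°  ·
  (2,4): δ = 106.61°  ·
  (2,5): δ = 19.01°  ·
  (3,4): δ = 143.90°  ·
  (3,5): δ = 56.30°  ·
  (4,5): δ = 92.40°  ·
antipodal pairs: 1

count = 1; pairs: (0,3)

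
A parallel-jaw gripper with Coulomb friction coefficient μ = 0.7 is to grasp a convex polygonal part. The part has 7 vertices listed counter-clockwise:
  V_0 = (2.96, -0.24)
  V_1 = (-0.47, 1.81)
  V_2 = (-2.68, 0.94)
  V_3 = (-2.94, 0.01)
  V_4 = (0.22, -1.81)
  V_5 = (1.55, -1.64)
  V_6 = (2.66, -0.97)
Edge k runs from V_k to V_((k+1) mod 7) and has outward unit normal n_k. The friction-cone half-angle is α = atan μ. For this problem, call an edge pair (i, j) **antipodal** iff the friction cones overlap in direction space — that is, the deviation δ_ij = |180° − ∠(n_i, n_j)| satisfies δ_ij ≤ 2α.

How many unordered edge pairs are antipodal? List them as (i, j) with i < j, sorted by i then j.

α = atan 0.7 = 34.99°;  2α = 69.98°
n_0 = (+0.5130, +0.8584)
n_1 = (-0.3663, +0.9305)
n_2 = (-0.9631, +0.2692)
n_3 = (-0.4991, -0.8666)
n_4 = (+0.1268, -0.9919)
n_5 = (+0.5168, -0.8561)
n_6 = (+0.9249, -0.3801)
  (0,1): δ = 127.65°  ·
  (0,2): δ = 74.75°  ·
  (0,3): δ = 0.93°  ✓
  (0,4): δ = 38.15°  ✓
  (0,5): δ = 61.98°  ✓
  (0,6): δ = 98.52°  ·
  (1,2): δ = 127.11°  ·
  (1,3): δ = 51.43°  ✓
  (1,4): δ = 14.20°  ✓
  (1,5): δ = 9.63°  ✓
  (1,6): δ = 46.17°  ✓
  (2,3): δ = 104.32°  ·
  (2,4): δ = 67.10°  ✓
  (2,5): δ = 43.27°  ✓
  (2,6): δ = 6.72°  ✓
  (3,4): δ = 142.78°  ·
  (3,5): δ = 118.94°  ·
  (3,6): δ = 82.40°  ·
  (4,5): δ = 156.17°  ·
  (4,6): δ = 119.62°  ·
  (5,6): δ = 143.46°  ·
antipodal pairs: 10

count = 10; pairs: (0,3), (0,4), (0,5), (1,3), (1,4), (1,5), (1,6), (2,4), (2,5), (2,6)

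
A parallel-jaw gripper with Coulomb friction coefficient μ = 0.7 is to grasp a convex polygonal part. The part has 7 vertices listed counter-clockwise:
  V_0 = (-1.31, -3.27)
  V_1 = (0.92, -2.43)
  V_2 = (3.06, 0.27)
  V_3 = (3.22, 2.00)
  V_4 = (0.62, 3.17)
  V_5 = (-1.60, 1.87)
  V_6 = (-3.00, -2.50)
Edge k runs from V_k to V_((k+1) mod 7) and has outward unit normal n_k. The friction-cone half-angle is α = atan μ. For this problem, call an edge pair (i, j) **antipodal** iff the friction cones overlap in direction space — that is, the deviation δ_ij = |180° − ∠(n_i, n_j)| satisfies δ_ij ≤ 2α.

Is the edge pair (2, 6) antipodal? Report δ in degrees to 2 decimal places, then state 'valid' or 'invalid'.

α = atan 0.7 = 34.99°;  2α = 69.98°
edge 2: e_2 = (+0.16, +1.73);  n_2 = (+0.9958, -0.0921)
edge 6: e_6 = (+1.69, -0.77);  n_6 = (-0.4146, -0.9100)
∠(n_2, n_6) = 109.21°
δ = |180° − 109.21°| = 70.79°
70.79° > 2α = 69.98°  →  invalid

δ = 70.79°, invalid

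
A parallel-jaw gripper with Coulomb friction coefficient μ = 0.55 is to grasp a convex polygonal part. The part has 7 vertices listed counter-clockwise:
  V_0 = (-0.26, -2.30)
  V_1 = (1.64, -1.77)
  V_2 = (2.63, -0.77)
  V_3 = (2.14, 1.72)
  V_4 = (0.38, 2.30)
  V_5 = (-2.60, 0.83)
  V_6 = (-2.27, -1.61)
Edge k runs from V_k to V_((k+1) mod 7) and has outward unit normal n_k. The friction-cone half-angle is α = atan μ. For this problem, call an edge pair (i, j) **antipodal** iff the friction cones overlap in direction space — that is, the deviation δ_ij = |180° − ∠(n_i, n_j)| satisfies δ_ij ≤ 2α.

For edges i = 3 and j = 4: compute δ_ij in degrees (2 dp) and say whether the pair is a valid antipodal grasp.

δ = 135.50°, invalid

α = atan 0.55 = 28.81°;  2α = 57.62°
edge 3: e_3 = (-1.76, +0.58);  n_3 = (+0.3130, +0.9498)
edge 4: e_4 = (-2.98, -1.47);  n_4 = (-0.4424, +0.8968)
∠(n_3, n_4) = 44.50°
δ = |180° − 44.50°| = 135.50°
135.50° > 2α = 57.62°  →  invalid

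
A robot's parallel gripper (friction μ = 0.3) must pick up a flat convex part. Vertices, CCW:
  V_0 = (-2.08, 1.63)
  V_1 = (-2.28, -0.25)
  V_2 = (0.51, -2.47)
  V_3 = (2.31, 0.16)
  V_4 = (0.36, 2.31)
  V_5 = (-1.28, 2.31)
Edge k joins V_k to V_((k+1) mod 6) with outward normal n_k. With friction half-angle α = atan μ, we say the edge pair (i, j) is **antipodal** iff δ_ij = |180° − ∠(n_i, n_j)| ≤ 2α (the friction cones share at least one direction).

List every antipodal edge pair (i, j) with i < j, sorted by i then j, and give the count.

count = 3; pairs: (0,2), (1,3), (2,5)

α = atan 0.3 = 16.70°;  2α = 33.40°
n_0 = (-0.9944, +0.1058)
n_1 = (-0.6226, -0.7825)
n_2 = (+0.8252, -0.5648)
n_3 = (+0.7407, +0.6718)
n_4 = (+0.0000, +1.0000)
n_5 = (-0.6476, +0.7619)
  (0,1): δ = 122.44°  ·
  (0,2): δ = 28.32°  ✓
  (0,3): δ = 48.28°  ·
  (0,4): δ = 96.07°  ·
  (0,5): δ = 136.44°  ·
  (1,2): δ = 85.88°  ·
  (1,3): δ = 9.28°  ✓
  (1,4): δ = 38.51°  ·
  (1,5): δ = 78.87°  ·
  (2,3): δ = 103.40°  ·
  (2,4): δ = 55.61°  ·
  (2,5): δ = 15.25°  ✓
  (3,4): δ = 132.21°  ·
  (3,5): δ = 91.84°  ·
  (4,5): δ = 139.64°  ·
antipodal pairs: 3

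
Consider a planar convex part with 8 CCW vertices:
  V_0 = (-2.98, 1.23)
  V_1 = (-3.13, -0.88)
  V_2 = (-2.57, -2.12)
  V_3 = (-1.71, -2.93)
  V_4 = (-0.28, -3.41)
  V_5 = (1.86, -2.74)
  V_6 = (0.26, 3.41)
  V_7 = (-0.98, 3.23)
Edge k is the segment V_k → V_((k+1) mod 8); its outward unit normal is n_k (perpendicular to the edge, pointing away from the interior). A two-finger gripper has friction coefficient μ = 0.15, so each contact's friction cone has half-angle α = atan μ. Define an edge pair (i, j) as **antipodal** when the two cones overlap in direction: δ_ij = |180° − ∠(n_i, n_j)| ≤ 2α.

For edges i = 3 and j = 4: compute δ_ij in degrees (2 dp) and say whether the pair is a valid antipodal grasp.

α = atan 0.15 = 8.53°;  2α = 17.06°
edge 3: e_3 = (+1.43, -0.48);  n_3 = (-0.3182, -0.9480)
edge 4: e_4 = (+2.14, +0.67);  n_4 = (+0.2988, -0.9543)
∠(n_3, n_4) = 35.94°
δ = |180° − 35.94°| = 144.06°
144.06° > 2α = 17.06°  →  invalid

δ = 144.06°, invalid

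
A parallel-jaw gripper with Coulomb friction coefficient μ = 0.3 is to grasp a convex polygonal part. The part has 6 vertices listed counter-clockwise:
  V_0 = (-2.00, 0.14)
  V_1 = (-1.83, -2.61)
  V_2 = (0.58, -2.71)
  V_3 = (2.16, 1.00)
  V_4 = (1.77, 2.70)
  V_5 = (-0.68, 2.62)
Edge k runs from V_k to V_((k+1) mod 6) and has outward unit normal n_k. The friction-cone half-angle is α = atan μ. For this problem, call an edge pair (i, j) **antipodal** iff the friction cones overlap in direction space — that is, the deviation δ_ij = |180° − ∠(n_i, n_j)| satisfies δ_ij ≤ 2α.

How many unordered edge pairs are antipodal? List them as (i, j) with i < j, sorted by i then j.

count = 4; pairs: (0,2), (0,3), (1,4), (2,5)

α = atan 0.3 = 16.70°;  2α = 33.40°
n_0 = (-0.9981, -0.0617)
n_1 = (-0.0415, -0.9991)
n_2 = (+0.9200, -0.3918)
n_3 = (+0.9747, +0.2236)
n_4 = (-0.0326, +0.9995)
n_5 = (-0.8827, +0.4698)
  (0,1): δ = 95.91°  ·
  (0,2): δ = 26.61°  ✓
  (0,3): δ = 9.38°  ✓
  (0,4): δ = 88.33°  ·
  (0,5): δ = 148.44°  ·
  (1,2): δ = 110.69°  ·
  (1,3): δ = 74.70°  ·
  (1,4): δ = 4.25°  ✓
  (1,5): δ = 64.35°  ·
  (2,3): δ = 144.01°  ·
  (2,4): δ = 65.06°  ·
  (2,5): δ = 4.96°  ✓
  (3,4): δ = 101.05°  ·
  (3,5): δ = 40.95°  ·
  (4,5): δ = 119.89°  ·
antipodal pairs: 4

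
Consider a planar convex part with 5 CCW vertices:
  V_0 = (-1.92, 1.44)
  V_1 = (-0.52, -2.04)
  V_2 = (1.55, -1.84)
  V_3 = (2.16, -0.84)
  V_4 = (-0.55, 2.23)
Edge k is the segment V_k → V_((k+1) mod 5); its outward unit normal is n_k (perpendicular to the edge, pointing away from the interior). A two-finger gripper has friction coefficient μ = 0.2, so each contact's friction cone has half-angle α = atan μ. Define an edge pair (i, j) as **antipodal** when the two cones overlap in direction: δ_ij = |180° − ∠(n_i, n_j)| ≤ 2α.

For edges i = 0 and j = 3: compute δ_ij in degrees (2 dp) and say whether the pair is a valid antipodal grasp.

α = atan 0.2 = 11.31°;  2α = 22.62°
edge 0: e_0 = (+1.40, -3.48);  n_0 = (-0.9277, -0.3732)
edge 3: e_3 = (-2.71, +3.07);  n_3 = (+0.7497, +0.6618)
∠(n_0, n_3) = 160.48°
δ = |180° − 160.48°| = 19.52°
19.52° ≤ 2α = 22.62°  →  valid

δ = 19.52°, valid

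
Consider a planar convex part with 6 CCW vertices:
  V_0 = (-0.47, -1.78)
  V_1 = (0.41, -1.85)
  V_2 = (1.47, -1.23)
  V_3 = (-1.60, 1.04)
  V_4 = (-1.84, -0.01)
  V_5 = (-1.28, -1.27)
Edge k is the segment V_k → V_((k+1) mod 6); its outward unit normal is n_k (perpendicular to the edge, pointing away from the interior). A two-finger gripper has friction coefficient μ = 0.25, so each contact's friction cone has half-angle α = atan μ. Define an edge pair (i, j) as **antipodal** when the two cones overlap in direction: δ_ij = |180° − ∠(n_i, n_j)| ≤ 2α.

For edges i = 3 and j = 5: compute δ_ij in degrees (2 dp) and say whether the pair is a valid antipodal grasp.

δ = 109.32°, invalid

α = atan 0.25 = 14.04°;  2α = 28.07°
edge 3: e_3 = (-0.24, -1.05);  n_3 = (-0.9749, +0.2228)
edge 5: e_5 = (+0.81, -0.51);  n_5 = (-0.5328, -0.8462)
∠(n_3, n_5) = 70.68°
δ = |180° − 70.68°| = 109.32°
109.32° > 2α = 28.07°  →  invalid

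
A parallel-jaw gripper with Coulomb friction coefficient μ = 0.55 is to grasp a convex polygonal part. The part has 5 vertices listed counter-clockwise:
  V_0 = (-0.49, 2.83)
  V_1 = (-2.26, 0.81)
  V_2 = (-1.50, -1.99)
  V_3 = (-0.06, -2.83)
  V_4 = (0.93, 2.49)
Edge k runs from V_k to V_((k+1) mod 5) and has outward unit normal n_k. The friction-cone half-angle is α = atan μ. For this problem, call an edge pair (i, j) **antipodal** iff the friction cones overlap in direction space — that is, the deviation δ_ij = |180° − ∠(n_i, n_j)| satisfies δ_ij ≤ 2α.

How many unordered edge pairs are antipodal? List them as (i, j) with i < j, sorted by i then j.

count = 3; pairs: (0,3), (1,3), (2,4)

α = atan 0.55 = 28.81°;  2α = 57.62°
n_0 = (-0.7521, +0.6590)
n_1 = (-0.9651, -0.2620)
n_2 = (-0.5039, -0.8638)
n_3 = (+0.9831, -0.1829)
n_4 = (+0.2329, +0.9725)
  (0,1): δ = 123.59°  ·
  (0,2): δ = 79.03°  ·
  (0,3): δ = 30.68°  ✓
  (0,4): δ = 117.76°  ·
  (1,2): δ = 135.44°  ·
  (1,3): δ = 25.73°  ✓
  (1,4): δ = 61.35°  ·
  (2,3): δ = 70.29°  ·
  (2,4): δ = 16.79°  ✓
  (3,4): δ = 92.92°  ·
antipodal pairs: 3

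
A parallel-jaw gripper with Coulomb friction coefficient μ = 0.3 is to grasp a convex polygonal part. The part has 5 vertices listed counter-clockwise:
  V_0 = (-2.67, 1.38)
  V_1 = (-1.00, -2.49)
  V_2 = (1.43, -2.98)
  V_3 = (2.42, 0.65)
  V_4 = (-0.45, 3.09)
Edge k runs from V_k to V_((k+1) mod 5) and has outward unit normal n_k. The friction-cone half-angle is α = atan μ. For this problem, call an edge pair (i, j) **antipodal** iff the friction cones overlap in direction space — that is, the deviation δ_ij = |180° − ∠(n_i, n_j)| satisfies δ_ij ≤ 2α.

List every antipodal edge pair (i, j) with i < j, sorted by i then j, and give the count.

α = atan 0.3 = 16.70°;  2α = 33.40°
n_0 = (-0.9182, -0.3962)
n_1 = (-0.1977, -0.9803)
n_2 = (+0.9648, -0.2631)
n_3 = (+0.6477, +0.7619)
n_4 = (-0.6102, +0.7922)
  (0,1): δ = 124.74°  ·
  (0,2): δ = 38.60°  ·
  (0,3): δ = 26.29°  ✓
  (0,4): δ = 104.26°  ·
  (1,2): δ = 93.85°  ·
  (1,3): δ = 28.97°  ✓
  (1,4): δ = 49.01°  ·
  (2,3): δ = 115.12°  ·
  (2,4): δ = 37.14°  ·
  (3,4): δ = 102.02°  ·
antipodal pairs: 2

count = 2; pairs: (0,3), (1,3)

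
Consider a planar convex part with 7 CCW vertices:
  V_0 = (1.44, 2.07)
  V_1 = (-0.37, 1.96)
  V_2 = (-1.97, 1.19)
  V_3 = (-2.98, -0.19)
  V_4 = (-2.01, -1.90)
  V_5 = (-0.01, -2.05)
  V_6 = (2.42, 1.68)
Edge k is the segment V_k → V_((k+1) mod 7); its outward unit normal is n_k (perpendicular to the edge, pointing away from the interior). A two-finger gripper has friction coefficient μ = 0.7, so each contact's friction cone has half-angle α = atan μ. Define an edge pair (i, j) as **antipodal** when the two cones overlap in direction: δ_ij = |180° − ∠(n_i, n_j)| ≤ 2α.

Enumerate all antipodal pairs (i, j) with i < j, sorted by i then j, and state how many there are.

α = atan 0.7 = 34.99°;  2α = 69.98°
n_0 = (-0.0607, +0.9982)
n_1 = (-0.4336, +0.9011)
n_2 = (-0.8070, +0.5906)
n_3 = (-0.8698, -0.4934)
n_4 = (-0.0748, -0.9972)
n_5 = (+0.8379, -0.5459)
n_6 = (+0.3698, +0.9291)
  (0,1): δ = 157.78°  ·
  (0,2): δ = 129.68°  ·
  (0,3): δ = 63.91°  ✓
  (0,4): δ = 7.77°  ✓
  (0,5): δ = 53.44°  ✓
  (0,6): δ = 154.82°  ·
  (1,2): δ = 151.90°  ·
  (1,3): δ = 86.14°  ·
  (1,4): δ = 29.99°  ✓
  (1,5): δ = 31.22°  ✓
  (1,6): δ = 132.60°  ·
  (2,3): δ = 114.24°  ·
  (2,4): δ = 58.09°  ✓
  (2,5): δ = 3.12°  ✓
  (2,6): δ = 104.50°  ·
  (3,4): δ = 123.85°  ·
  (3,5): δ = 62.65°  ✓
  (3,6): δ = 38.74°  ✓
  (4,5): δ = 118.79°  ·
  (4,6): δ = 17.41°  ✓
  (5,6): δ = 78.62°  ·
antipodal pairs: 10

count = 10; pairs: (0,3), (0,4), (0,5), (1,4), (1,5), (2,4), (2,5), (3,5), (3,6), (4,6)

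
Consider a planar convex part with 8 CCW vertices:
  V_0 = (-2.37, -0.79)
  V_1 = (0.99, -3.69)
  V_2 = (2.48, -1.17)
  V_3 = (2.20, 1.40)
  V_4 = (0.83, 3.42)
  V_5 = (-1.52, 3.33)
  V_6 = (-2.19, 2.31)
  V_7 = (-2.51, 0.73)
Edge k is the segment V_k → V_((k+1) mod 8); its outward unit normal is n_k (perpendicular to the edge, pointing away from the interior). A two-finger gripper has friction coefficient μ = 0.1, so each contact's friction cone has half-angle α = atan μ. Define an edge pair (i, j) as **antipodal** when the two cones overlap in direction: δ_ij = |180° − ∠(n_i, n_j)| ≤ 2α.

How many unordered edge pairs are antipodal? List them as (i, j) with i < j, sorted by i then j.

count = 2; pairs: (1,5), (2,7)

α = atan 0.1 = 5.71°;  2α = 11.42°
n_0 = (-0.6534, -0.7570)
n_1 = (+0.8608, -0.5090)
n_2 = (+0.9941, +0.1083)
n_3 = (+0.8276, +0.5613)
n_4 = (-0.0383, +0.9993)
n_5 = (-0.8358, +0.5490)
n_6 = (-0.9801, +0.1985)
n_7 = (-0.9958, -0.0917)
  (0,1): δ = 79.80°  ·
  (0,2): δ = 42.98°  ·
  (0,3): δ = 15.06°  ·
  (0,4): δ = 42.99°  ·
  (0,5): δ = 97.50°  ·
  (0,6): δ = 119.35°  ·
  (0,7): δ = 136.06°  ·
  (1,2): δ = 143.19°  ·
  (1,3): δ = 115.26°  ·
  (1,4): δ = 57.21°  ·
  (1,5): δ = 2.70°  ✓
  (1,6): δ = 19.15°  ·
  (1,7): δ = 35.86°  ·
  (2,3): δ = 152.07°  ·
  (2,4): δ = 94.02°  ·
  (2,5): δ = 39.52°  ·
  (2,6): δ = 17.67°  ·
  (2,7): δ = 0.96°  ✓
  (3,4): δ = 121.95°  ·
  (3,5): δ = 67.45°  ·
  (3,6): δ = 45.60°  ·
  (3,7): δ = 28.88°  ·
  (4,5): δ = 125.49°  ·
  (4,6): δ = 103.64°  ·
  (4,7): δ = 86.93°  ·
  (5,6): δ = 158.15°  ·
  (5,7): δ = 141.44°  ·
  (6,7): δ = 163.29°  ·
antipodal pairs: 2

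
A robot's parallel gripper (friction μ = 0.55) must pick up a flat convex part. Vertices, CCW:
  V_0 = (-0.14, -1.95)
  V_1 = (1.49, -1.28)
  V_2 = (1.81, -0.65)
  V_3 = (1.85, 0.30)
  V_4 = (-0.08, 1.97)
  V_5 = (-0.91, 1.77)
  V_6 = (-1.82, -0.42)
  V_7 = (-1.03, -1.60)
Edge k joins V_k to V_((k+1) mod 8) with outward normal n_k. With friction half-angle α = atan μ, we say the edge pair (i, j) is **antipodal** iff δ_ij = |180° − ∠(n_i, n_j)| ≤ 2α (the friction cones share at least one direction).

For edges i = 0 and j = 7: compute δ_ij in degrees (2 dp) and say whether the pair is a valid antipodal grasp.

α = atan 0.55 = 28.81°;  2α = 57.62°
edge 0: e_0 = (+1.63, +0.67);  n_0 = (+0.3802, -0.9249)
edge 7: e_7 = (+0.89, -0.35);  n_7 = (-0.3660, -0.9306)
∠(n_0, n_7) = 43.81°
δ = |180° − 43.81°| = 136.19°
136.19° > 2α = 57.62°  →  invalid

δ = 136.19°, invalid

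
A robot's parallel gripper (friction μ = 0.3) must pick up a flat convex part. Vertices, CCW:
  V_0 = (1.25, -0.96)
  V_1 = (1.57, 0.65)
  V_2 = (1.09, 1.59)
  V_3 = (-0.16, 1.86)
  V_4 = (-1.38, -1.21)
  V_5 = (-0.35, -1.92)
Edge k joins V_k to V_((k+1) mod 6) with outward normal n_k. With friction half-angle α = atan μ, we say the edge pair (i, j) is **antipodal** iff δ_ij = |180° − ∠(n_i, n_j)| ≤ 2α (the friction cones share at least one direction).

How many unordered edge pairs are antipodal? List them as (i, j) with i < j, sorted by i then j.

count = 3; pairs: (0,3), (1,4), (2,4)

α = atan 0.3 = 16.70°;  2α = 33.40°
n_0 = (+0.9808, -0.1949)
n_1 = (+0.8906, +0.4548)
n_2 = (+0.2111, +0.9775)
n_3 = (-0.9293, +0.3693)
n_4 = (-0.5675, -0.8233)
n_5 = (+0.5145, -0.8575)
  (0,1): δ = 141.71°  ·
  (0,2): δ = 90.95°  ·
  (0,3): δ = 10.43°  ✓
  (0,4): δ = 66.66°  ·
  (0,5): δ = 132.21°  ·
  (1,2): δ = 129.24°  ·
  (1,3): δ = 48.72°  ·
  (1,4): δ = 28.37°  ✓
  (1,5): δ = 93.91°  ·
  (2,3): δ = 99.48°  ·
  (2,4): δ = 22.39°  ✓
  (2,5): δ = 43.15°  ·
  (3,4): δ = 102.91°  ·
  (3,5): δ = 37.36°  ·
  (4,5): δ = 114.46°  ·
antipodal pairs: 3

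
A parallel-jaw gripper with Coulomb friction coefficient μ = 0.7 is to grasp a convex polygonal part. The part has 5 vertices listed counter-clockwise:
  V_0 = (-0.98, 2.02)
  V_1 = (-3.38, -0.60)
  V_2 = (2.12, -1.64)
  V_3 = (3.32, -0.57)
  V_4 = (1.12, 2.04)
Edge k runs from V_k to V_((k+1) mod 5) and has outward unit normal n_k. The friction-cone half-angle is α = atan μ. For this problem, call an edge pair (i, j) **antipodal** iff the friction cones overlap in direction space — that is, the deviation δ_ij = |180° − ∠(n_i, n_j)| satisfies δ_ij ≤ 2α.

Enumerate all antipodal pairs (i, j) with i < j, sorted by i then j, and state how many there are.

α = atan 0.7 = 34.99°;  2α = 69.98°
n_0 = (-0.7374, +0.6755)
n_1 = (-0.1858, -0.9826)
n_2 = (+0.6655, -0.7464)
n_3 = (+0.7646, +0.6445)
n_4 = (-0.0095, +1.0000)
  (0,1): δ = 58.22°  ✓
  (0,2): δ = 5.79°  ✓
  (0,3): δ = 82.62°  ·
  (0,4): δ = 133.04°  ·
  (1,2): δ = 127.57°  ·
  (1,3): δ = 39.16°  ✓
  (1,4): δ = 11.25°  ✓
  (2,3): δ = 91.59°  ·
  (2,4): δ = 41.18°  ✓
  (3,4): δ = 129.58°  ·
antipodal pairs: 5

count = 5; pairs: (0,1), (0,2), (1,3), (1,4), (2,4)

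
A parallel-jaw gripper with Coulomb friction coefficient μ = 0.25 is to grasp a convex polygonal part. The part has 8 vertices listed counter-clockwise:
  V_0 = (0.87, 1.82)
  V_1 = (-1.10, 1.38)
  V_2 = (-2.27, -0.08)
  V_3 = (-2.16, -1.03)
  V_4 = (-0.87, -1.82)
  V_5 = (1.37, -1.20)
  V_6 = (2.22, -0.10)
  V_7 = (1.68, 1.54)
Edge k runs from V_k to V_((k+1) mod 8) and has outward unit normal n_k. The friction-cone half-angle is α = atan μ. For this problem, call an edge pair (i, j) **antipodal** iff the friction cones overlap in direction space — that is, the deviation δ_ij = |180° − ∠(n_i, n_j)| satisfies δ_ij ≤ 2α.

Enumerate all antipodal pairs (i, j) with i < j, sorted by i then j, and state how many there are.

count = 4; pairs: (0,4), (1,5), (2,6), (3,7)

α = atan 0.25 = 14.04°;  2α = 28.07°
n_0 = (-0.2180, +0.9760)
n_1 = (-0.7803, +0.6253)
n_2 = (-0.9934, -0.1150)
n_3 = (-0.5223, -0.8528)
n_4 = (+0.2668, -0.9638)
n_5 = (+0.7913, -0.6114)
n_6 = (+0.9498, +0.3128)
n_7 = (+0.3267, +0.9451)
  (0,1): δ = 141.30°  ·
  (0,2): δ = 95.99°  ·
  (0,3): δ = 44.07°  ·
  (0,4): δ = 2.88°  ✓
  (0,5): δ = 39.72°  ·
  (0,6): δ = 95.63°  ·
  (0,7): δ = 148.34°  ·
  (1,2): δ = 134.69°  ·
  (1,3): δ = 82.78°  ·
  (1,4): δ = 35.82°  ·
  (1,5): δ = 1.01°  ✓
  (1,6): δ = 56.93°  ·
  (1,7): δ = 109.64°  ·
  (2,3): δ = 128.09°  ·
  (2,4): δ = 81.13°  ·
  (2,5): δ = 44.30°  ·
  (2,6): δ = 11.62°  ✓
  (2,7): δ = 64.33°  ·
  (3,4): δ = 133.05°  ·
  (3,5): δ = 96.21°  ·
  (3,6): δ = 40.29°  ·
  (3,7): δ = 12.41°  ✓
  (4,5): δ = 143.17°  ·
  (4,6): δ = 87.25°  ·
  (4,7): δ = 34.54°  ·
  (5,6): δ = 124.08°  ·
  (5,7): δ = 71.37°  ·
  (6,7): δ = 127.29°  ·
antipodal pairs: 4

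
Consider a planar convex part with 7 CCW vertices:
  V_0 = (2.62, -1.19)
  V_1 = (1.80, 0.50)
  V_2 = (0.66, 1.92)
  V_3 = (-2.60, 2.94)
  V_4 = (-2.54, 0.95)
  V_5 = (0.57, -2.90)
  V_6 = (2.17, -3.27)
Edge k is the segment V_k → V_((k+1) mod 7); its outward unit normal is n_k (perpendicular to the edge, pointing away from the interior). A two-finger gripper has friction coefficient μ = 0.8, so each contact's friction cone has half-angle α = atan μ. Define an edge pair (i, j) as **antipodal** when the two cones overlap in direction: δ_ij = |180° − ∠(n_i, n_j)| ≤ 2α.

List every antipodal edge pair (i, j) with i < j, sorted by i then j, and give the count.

α = atan 0.8 = 38.66°;  2α = 77.32°
n_0 = (+0.8997, +0.4365)
n_1 = (+0.7798, +0.6260)
n_2 = (+0.2986, +0.9544)
n_3 = (-0.9995, -0.0301)
n_4 = (-0.7779, -0.6284)
n_5 = (-0.2253, -0.9743)
n_6 = (+0.9774, -0.2115)
  (0,1): δ = 167.12°  ·
  (0,2): δ = 133.26°  ·
  (0,3): δ = 24.16°  ✓
  (0,4): δ = 13.05°  ✓
  (0,5): δ = 51.10°  ✓
  (0,6): δ = 141.91°  ·
  (1,2): δ = 146.13°  ·
  (1,3): δ = 37.03°  ✓
  (1,4): δ = 0.17°  ✓
  (1,5): δ = 38.22°  ✓
  (1,6): δ = 129.03°  ·
  (2,3): δ = 70.90°  ✓
  (2,4): δ = 33.69°  ✓
  (2,5): δ = 4.35°  ✓
  (2,6): δ = 95.17°  ·
  (3,4): δ = 142.80°  ·
  (3,5): δ = 104.75°  ·
  (3,6): δ = 13.93°  ✓
  (4,5): δ = 141.95°  ·
  (4,6): δ = 51.14°  ✓
  (5,6): δ = 89.19°  ·
antipodal pairs: 11

count = 11; pairs: (0,3), (0,4), (0,5), (1,3), (1,4), (1,5), (2,3), (2,4), (2,5), (3,6), (4,6)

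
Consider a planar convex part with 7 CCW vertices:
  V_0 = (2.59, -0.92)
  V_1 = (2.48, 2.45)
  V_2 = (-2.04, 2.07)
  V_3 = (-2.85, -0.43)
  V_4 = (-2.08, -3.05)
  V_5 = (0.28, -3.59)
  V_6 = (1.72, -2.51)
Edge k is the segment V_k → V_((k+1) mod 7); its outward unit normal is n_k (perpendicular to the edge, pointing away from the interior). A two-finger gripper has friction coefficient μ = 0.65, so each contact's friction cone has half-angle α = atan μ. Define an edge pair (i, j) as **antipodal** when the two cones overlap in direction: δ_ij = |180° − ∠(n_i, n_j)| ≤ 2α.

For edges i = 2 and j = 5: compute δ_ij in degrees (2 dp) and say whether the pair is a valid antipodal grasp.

α = atan 0.65 = 33.02°;  2α = 66.05°
edge 2: e_2 = (-0.81, -2.50);  n_2 = (-0.9513, +0.3082)
edge 5: e_5 = (+1.44, +1.08);  n_5 = (+0.6000, -0.8000)
∠(n_2, n_5) = 144.82°
δ = |180° − 144.82°| = 35.18°
35.18° ≤ 2α = 66.05°  →  valid

δ = 35.18°, valid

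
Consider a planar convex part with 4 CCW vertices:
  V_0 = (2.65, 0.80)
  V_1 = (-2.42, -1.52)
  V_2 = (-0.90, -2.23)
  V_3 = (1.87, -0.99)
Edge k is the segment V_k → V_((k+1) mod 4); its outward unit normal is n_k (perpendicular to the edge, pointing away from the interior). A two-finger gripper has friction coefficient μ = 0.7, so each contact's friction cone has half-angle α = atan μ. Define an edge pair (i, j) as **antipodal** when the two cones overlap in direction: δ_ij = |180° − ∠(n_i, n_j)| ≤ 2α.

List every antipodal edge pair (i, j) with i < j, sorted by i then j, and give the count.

α = atan 0.7 = 34.99°;  2α = 69.98°
n_0 = (-0.4161, +0.9093)
n_1 = (-0.4232, -0.9060)
n_2 = (+0.4086, -0.9127)
n_3 = (+0.9167, -0.3995)
  (0,1): δ = 49.63°  ✓
  (0,2): δ = 0.47°  ✓
  (0,3): δ = 41.87°  ✓
  (1,2): δ = 130.85°  ·
  (1,3): δ = 88.51°  ·
  (2,3): δ = 137.66°  ·
antipodal pairs: 3

count = 3; pairs: (0,1), (0,2), (0,3)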